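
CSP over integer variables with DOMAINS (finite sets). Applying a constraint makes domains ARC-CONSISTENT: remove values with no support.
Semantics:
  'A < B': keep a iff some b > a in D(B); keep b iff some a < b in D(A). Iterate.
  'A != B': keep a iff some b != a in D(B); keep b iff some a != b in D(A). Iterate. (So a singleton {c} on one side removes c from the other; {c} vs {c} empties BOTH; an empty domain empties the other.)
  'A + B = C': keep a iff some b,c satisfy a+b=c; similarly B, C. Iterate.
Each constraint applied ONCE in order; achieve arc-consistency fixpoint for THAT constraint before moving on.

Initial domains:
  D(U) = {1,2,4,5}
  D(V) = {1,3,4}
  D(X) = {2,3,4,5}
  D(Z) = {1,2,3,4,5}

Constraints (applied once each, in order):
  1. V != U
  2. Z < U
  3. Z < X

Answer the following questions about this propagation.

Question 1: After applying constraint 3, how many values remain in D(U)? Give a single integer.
Answer: 3

Derivation:
Constraint 1 (V != U) on D(V)={1,3,4} D(U)={1,2,4,5}: no change
Constraint 2 (Z < U) on D(Z)={1,2,3,4,5} D(U)={1,2,4,5}: Z {1,2,3,4,5}->{1,2,3,4}; U {1,2,4,5}->{2,4,5}
Constraint 3 (Z < X) on D(Z)={1,2,3,4} D(X)={2,3,4,5}: no change
So after constraint 3: D(U)={2,4,5}, size = 3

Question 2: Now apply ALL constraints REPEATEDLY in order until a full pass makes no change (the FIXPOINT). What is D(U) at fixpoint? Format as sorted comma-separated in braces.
pass 0 (initial): D(U)={1,2,4,5}
pass 1: U {1,2,4,5}->{2,4,5}; Z {1,2,3,4,5}->{1,2,3,4}
pass 2: no change
Fixpoint after 2 passes: D(U) = {2,4,5}

Answer: {2,4,5}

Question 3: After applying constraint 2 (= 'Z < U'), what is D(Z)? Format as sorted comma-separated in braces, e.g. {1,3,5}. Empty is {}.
Answer: {1,2,3,4}

Derivation:
Constraint 1 (V != U) on D(V)={1,3,4} D(U)={1,2,4,5}: no change
Constraint 2 (Z < U) on D(Z)={1,2,3,4,5} D(U)={1,2,4,5}: Z {1,2,3,4,5}->{1,2,3,4}; U {1,2,4,5}->{2,4,5}
So after constraint 2: D(Z) = {1,2,3,4}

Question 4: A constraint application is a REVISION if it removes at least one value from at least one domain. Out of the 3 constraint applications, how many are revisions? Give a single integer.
Constraint 1 (V != U) on D(V)={1,3,4} D(U)={1,2,4,5}: no change => not a revision
Constraint 2 (Z < U) on D(Z)={1,2,3,4,5} D(U)={1,2,4,5}: Z {1,2,3,4,5}->{1,2,3,4}; U {1,2,4,5}->{2,4,5} => REVISION
Constraint 3 (Z < X) on D(Z)={1,2,3,4} D(X)={2,3,4,5}: no change => not a revision
Total revisions = 1

Answer: 1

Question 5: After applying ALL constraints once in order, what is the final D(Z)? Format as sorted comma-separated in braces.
Answer: {1,2,3,4}

Derivation:
Constraint 1 (V != U) on D(V)={1,3,4} D(U)={1,2,4,5}: no change
Constraint 2 (Z < U) on D(Z)={1,2,3,4,5} D(U)={1,2,4,5}: Z {1,2,3,4,5}->{1,2,3,4}; U {1,2,4,5}->{2,4,5}
Constraint 3 (Z < X) on D(Z)={1,2,3,4} D(X)={2,3,4,5}: no change
So after all 3 constraints: D(Z) = {1,2,3,4}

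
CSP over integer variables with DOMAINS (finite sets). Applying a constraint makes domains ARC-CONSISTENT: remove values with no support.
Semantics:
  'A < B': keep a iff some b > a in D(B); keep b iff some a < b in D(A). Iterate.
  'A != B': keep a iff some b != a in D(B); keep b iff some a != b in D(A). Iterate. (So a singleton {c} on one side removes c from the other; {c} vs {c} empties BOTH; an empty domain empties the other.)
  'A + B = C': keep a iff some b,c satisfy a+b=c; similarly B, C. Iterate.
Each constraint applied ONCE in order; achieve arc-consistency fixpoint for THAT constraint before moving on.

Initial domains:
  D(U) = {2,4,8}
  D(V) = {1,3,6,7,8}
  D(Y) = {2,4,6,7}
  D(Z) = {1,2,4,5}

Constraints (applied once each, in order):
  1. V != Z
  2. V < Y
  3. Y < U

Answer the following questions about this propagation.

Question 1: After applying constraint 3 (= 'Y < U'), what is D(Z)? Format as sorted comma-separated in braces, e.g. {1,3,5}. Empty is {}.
Constraint 1 (V != Z) on D(V)={1,3,6,7,8} D(Z)={1,2,4,5}: no change
Constraint 2 (V < Y) on D(V)={1,3,6,7,8} D(Y)={2,4,6,7}: V {1,3,6,7,8}->{1,3,6}
Constraint 3 (Y < U) on D(Y)={2,4,6,7} D(U)={2,4,8}: U {2,4,8}->{4,8}
So after constraint 3: D(Z) = {1,2,4,5}

Answer: {1,2,4,5}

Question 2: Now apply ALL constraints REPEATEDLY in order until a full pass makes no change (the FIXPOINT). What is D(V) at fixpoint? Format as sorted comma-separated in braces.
pass 0 (initial): D(V)={1,3,6,7,8}
pass 1: U {2,4,8}->{4,8}; V {1,3,6,7,8}->{1,3,6}
pass 2: no change
Fixpoint after 2 passes: D(V) = {1,3,6}

Answer: {1,3,6}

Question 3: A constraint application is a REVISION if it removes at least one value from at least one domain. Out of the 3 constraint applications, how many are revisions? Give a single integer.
Answer: 2

Derivation:
Constraint 1 (V != Z) on D(V)={1,3,6,7,8} D(Z)={1,2,4,5}: no change => not a revision
Constraint 2 (V < Y) on D(V)={1,3,6,7,8} D(Y)={2,4,6,7}: V {1,3,6,7,8}->{1,3,6} => REVISION
Constraint 3 (Y < U) on D(Y)={2,4,6,7} D(U)={2,4,8}: U {2,4,8}->{4,8} => REVISION
Total revisions = 2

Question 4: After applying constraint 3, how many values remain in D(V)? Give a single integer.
Answer: 3

Derivation:
Constraint 1 (V != Z) on D(V)={1,3,6,7,8} D(Z)={1,2,4,5}: no change
Constraint 2 (V < Y) on D(V)={1,3,6,7,8} D(Y)={2,4,6,7}: V {1,3,6,7,8}->{1,3,6}
Constraint 3 (Y < U) on D(Y)={2,4,6,7} D(U)={2,4,8}: U {2,4,8}->{4,8}
So after constraint 3: D(V)={1,3,6}, size = 3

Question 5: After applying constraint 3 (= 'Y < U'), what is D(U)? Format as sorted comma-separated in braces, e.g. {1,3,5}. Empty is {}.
Constraint 1 (V != Z) on D(V)={1,3,6,7,8} D(Z)={1,2,4,5}: no change
Constraint 2 (V < Y) on D(V)={1,3,6,7,8} D(Y)={2,4,6,7}: V {1,3,6,7,8}->{1,3,6}
Constraint 3 (Y < U) on D(Y)={2,4,6,7} D(U)={2,4,8}: U {2,4,8}->{4,8}
So after constraint 3: D(U) = {4,8}

Answer: {4,8}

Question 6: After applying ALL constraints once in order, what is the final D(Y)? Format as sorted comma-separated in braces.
Constraint 1 (V != Z) on D(V)={1,3,6,7,8} D(Z)={1,2,4,5}: no change
Constraint 2 (V < Y) on D(V)={1,3,6,7,8} D(Y)={2,4,6,7}: V {1,3,6,7,8}->{1,3,6}
Constraint 3 (Y < U) on D(Y)={2,4,6,7} D(U)={2,4,8}: U {2,4,8}->{4,8}
So after all 3 constraints: D(Y) = {2,4,6,7}

Answer: {2,4,6,7}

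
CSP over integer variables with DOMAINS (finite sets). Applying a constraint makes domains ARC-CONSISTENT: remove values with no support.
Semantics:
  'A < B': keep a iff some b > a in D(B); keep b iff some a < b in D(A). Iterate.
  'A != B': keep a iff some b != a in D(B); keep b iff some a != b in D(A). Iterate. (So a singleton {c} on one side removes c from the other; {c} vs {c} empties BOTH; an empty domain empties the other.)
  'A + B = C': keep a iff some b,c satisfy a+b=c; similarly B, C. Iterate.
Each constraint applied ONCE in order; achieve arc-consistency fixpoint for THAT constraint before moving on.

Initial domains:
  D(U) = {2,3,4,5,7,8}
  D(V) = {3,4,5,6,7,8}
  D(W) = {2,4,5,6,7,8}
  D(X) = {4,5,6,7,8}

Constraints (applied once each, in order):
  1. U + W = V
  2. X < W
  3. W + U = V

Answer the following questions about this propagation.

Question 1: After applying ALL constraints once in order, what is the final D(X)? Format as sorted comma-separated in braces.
Answer: {4,5}

Derivation:
Constraint 1 (U + W = V) on D(U)={2,3,4,5,7,8} D(W)={2,4,5,6,7,8} D(V)={3,4,5,6,7,8}: U {2,3,4,5,7,8}->{2,3,4,5}; W {2,4,5,6,7,8}->{2,4,5,6}; V {3,4,5,6,7,8}->{4,5,6,7,8}
Constraint 2 (X < W) on D(X)={4,5,6,7,8} D(W)={2,4,5,6}: X {4,5,6,7,8}->{4,5}; W {2,4,5,6}->{5,6}
Constraint 3 (W + U = V) on D(W)={5,6} D(U)={2,3,4,5} D(V)={4,5,6,7,8}: U {2,3,4,5}->{2,3}; V {4,5,6,7,8}->{7,8}
So after all 3 constraints: D(X) = {4,5}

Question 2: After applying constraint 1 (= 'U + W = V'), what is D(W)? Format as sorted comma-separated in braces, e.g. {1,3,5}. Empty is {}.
Constraint 1 (U + W = V) on D(U)={2,3,4,5,7,8} D(W)={2,4,5,6,7,8} D(V)={3,4,5,6,7,8}: U {2,3,4,5,7,8}->{2,3,4,5}; W {2,4,5,6,7,8}->{2,4,5,6}; V {3,4,5,6,7,8}->{4,5,6,7,8}
So after constraint 1: D(W) = {2,4,5,6}

Answer: {2,4,5,6}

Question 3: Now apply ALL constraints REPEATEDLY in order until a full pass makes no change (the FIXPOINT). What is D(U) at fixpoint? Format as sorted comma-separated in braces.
pass 0 (initial): D(U)={2,3,4,5,7,8}
pass 1: U {2,3,4,5,7,8}->{2,3}; V {3,4,5,6,7,8}->{7,8}; W {2,4,5,6,7,8}->{5,6}; X {4,5,6,7,8}->{4,5}
pass 2: no change
Fixpoint after 2 passes: D(U) = {2,3}

Answer: {2,3}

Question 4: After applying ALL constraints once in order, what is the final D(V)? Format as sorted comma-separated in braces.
Answer: {7,8}

Derivation:
Constraint 1 (U + W = V) on D(U)={2,3,4,5,7,8} D(W)={2,4,5,6,7,8} D(V)={3,4,5,6,7,8}: U {2,3,4,5,7,8}->{2,3,4,5}; W {2,4,5,6,7,8}->{2,4,5,6}; V {3,4,5,6,7,8}->{4,5,6,7,8}
Constraint 2 (X < W) on D(X)={4,5,6,7,8} D(W)={2,4,5,6}: X {4,5,6,7,8}->{4,5}; W {2,4,5,6}->{5,6}
Constraint 3 (W + U = V) on D(W)={5,6} D(U)={2,3,4,5} D(V)={4,5,6,7,8}: U {2,3,4,5}->{2,3}; V {4,5,6,7,8}->{7,8}
So after all 3 constraints: D(V) = {7,8}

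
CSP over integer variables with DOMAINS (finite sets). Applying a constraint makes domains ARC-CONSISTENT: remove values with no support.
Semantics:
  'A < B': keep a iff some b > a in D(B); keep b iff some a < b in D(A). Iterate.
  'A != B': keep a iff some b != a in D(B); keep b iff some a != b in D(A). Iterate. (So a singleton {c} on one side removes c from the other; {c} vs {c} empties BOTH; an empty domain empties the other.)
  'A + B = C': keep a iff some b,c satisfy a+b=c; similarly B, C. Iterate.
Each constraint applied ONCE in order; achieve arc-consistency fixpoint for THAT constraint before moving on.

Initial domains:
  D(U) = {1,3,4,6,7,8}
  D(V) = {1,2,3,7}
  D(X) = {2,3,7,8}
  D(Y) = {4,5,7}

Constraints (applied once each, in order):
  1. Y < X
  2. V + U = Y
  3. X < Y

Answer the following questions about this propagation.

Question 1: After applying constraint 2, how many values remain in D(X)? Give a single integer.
Answer: 2

Derivation:
Constraint 1 (Y < X) on D(Y)={4,5,7} D(X)={2,3,7,8}: X {2,3,7,8}->{7,8}
Constraint 2 (V + U = Y) on D(V)={1,2,3,7} D(U)={1,3,4,6,7,8} D(Y)={4,5,7}: V {1,2,3,7}->{1,2,3}; U {1,3,4,6,7,8}->{1,3,4,6}
So after constraint 2: D(X)={7,8}, size = 2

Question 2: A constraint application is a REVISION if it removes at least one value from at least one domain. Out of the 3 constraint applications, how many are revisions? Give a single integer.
Constraint 1 (Y < X) on D(Y)={4,5,7} D(X)={2,3,7,8}: X {2,3,7,8}->{7,8} => REVISION
Constraint 2 (V + U = Y) on D(V)={1,2,3,7} D(U)={1,3,4,6,7,8} D(Y)={4,5,7}: V {1,2,3,7}->{1,2,3}; U {1,3,4,6,7,8}->{1,3,4,6} => REVISION
Constraint 3 (X < Y) on D(X)={7,8} D(Y)={4,5,7}: X {7,8}->{}; Y {4,5,7}->{} => REVISION
Total revisions = 3

Answer: 3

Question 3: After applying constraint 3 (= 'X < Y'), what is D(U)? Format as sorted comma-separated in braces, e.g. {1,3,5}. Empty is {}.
Constraint 1 (Y < X) on D(Y)={4,5,7} D(X)={2,3,7,8}: X {2,3,7,8}->{7,8}
Constraint 2 (V + U = Y) on D(V)={1,2,3,7} D(U)={1,3,4,6,7,8} D(Y)={4,5,7}: V {1,2,3,7}->{1,2,3}; U {1,3,4,6,7,8}->{1,3,4,6}
Constraint 3 (X < Y) on D(X)={7,8} D(Y)={4,5,7}: X {7,8}->{}; Y {4,5,7}->{}
So after constraint 3: D(U) = {1,3,4,6}

Answer: {1,3,4,6}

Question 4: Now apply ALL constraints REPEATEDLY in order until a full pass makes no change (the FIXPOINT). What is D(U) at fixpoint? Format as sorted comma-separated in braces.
pass 0 (initial): D(U)={1,3,4,6,7,8}
pass 1: U {1,3,4,6,7,8}->{1,3,4,6}; V {1,2,3,7}->{1,2,3}; X {2,3,7,8}->{}; Y {4,5,7}->{}
pass 2: U {1,3,4,6}->{}; V {1,2,3}->{}
pass 3: no change
Fixpoint after 3 passes: D(U) = {}

Answer: {}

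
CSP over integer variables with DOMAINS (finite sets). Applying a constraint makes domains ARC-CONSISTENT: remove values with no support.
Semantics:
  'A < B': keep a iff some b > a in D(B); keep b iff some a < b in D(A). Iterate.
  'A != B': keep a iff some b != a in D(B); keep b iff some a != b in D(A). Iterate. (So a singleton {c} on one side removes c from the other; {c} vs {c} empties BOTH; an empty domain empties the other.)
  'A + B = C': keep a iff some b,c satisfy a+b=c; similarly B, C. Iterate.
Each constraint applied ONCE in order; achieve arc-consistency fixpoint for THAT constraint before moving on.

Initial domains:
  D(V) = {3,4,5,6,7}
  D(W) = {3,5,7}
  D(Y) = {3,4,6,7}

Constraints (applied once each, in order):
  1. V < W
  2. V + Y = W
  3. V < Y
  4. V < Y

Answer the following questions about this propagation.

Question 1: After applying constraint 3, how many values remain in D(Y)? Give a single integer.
Constraint 1 (V < W) on D(V)={3,4,5,6,7} D(W)={3,5,7}: V {3,4,5,6,7}->{3,4,5,6}; W {3,5,7}->{5,7}
Constraint 2 (V + Y = W) on D(V)={3,4,5,6} D(Y)={3,4,6,7} D(W)={5,7}: V {3,4,5,6}->{3,4}; Y {3,4,6,7}->{3,4}; W {5,7}->{7}
Constraint 3 (V < Y) on D(V)={3,4} D(Y)={3,4}: V {3,4}->{3}; Y {3,4}->{4}
So after constraint 3: D(Y)={4}, size = 1

Answer: 1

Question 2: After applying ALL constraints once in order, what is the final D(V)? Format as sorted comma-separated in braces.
Constraint 1 (V < W) on D(V)={3,4,5,6,7} D(W)={3,5,7}: V {3,4,5,6,7}->{3,4,5,6}; W {3,5,7}->{5,7}
Constraint 2 (V + Y = W) on D(V)={3,4,5,6} D(Y)={3,4,6,7} D(W)={5,7}: V {3,4,5,6}->{3,4}; Y {3,4,6,7}->{3,4}; W {5,7}->{7}
Constraint 3 (V < Y) on D(V)={3,4} D(Y)={3,4}: V {3,4}->{3}; Y {3,4}->{4}
Constraint 4 (V < Y) on D(V)={3} D(Y)={4}: no change
So after all 4 constraints: D(V) = {3}

Answer: {3}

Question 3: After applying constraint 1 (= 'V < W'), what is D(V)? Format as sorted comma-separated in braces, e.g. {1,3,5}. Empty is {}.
Answer: {3,4,5,6}

Derivation:
Constraint 1 (V < W) on D(V)={3,4,5,6,7} D(W)={3,5,7}: V {3,4,5,6,7}->{3,4,5,6}; W {3,5,7}->{5,7}
So after constraint 1: D(V) = {3,4,5,6}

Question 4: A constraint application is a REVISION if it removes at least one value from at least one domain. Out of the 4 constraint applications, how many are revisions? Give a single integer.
Constraint 1 (V < W) on D(V)={3,4,5,6,7} D(W)={3,5,7}: V {3,4,5,6,7}->{3,4,5,6}; W {3,5,7}->{5,7} => REVISION
Constraint 2 (V + Y = W) on D(V)={3,4,5,6} D(Y)={3,4,6,7} D(W)={5,7}: V {3,4,5,6}->{3,4}; Y {3,4,6,7}->{3,4}; W {5,7}->{7} => REVISION
Constraint 3 (V < Y) on D(V)={3,4} D(Y)={3,4}: V {3,4}->{3}; Y {3,4}->{4} => REVISION
Constraint 4 (V < Y) on D(V)={3} D(Y)={4}: no change => not a revision
Total revisions = 3

Answer: 3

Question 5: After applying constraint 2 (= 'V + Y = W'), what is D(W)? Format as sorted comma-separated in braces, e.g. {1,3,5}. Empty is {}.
Constraint 1 (V < W) on D(V)={3,4,5,6,7} D(W)={3,5,7}: V {3,4,5,6,7}->{3,4,5,6}; W {3,5,7}->{5,7}
Constraint 2 (V + Y = W) on D(V)={3,4,5,6} D(Y)={3,4,6,7} D(W)={5,7}: V {3,4,5,6}->{3,4}; Y {3,4,6,7}->{3,4}; W {5,7}->{7}
So after constraint 2: D(W) = {7}

Answer: {7}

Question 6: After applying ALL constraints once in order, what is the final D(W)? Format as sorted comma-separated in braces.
Constraint 1 (V < W) on D(V)={3,4,5,6,7} D(W)={3,5,7}: V {3,4,5,6,7}->{3,4,5,6}; W {3,5,7}->{5,7}
Constraint 2 (V + Y = W) on D(V)={3,4,5,6} D(Y)={3,4,6,7} D(W)={5,7}: V {3,4,5,6}->{3,4}; Y {3,4,6,7}->{3,4}; W {5,7}->{7}
Constraint 3 (V < Y) on D(V)={3,4} D(Y)={3,4}: V {3,4}->{3}; Y {3,4}->{4}
Constraint 4 (V < Y) on D(V)={3} D(Y)={4}: no change
So after all 4 constraints: D(W) = {7}

Answer: {7}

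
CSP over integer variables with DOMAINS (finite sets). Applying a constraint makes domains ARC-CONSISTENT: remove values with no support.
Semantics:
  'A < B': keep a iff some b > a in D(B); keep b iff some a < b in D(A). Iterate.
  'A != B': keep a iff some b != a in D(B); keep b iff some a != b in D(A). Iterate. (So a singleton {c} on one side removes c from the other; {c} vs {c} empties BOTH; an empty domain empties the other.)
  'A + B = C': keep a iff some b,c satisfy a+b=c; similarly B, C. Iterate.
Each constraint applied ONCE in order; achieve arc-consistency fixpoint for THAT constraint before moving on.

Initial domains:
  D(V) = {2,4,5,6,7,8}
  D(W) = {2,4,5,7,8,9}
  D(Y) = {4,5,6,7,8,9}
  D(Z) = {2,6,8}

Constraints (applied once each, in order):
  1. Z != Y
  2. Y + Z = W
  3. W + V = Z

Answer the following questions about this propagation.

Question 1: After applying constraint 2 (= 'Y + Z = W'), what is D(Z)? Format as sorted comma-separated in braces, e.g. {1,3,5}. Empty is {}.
Answer: {2}

Derivation:
Constraint 1 (Z != Y) on D(Z)={2,6,8} D(Y)={4,5,6,7,8,9}: no change
Constraint 2 (Y + Z = W) on D(Y)={4,5,6,7,8,9} D(Z)={2,6,8} D(W)={2,4,5,7,8,9}: Y {4,5,6,7,8,9}->{5,6,7}; Z {2,6,8}->{2}; W {2,4,5,7,8,9}->{7,8,9}
So after constraint 2: D(Z) = {2}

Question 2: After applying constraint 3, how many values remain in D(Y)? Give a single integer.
Answer: 3

Derivation:
Constraint 1 (Z != Y) on D(Z)={2,6,8} D(Y)={4,5,6,7,8,9}: no change
Constraint 2 (Y + Z = W) on D(Y)={4,5,6,7,8,9} D(Z)={2,6,8} D(W)={2,4,5,7,8,9}: Y {4,5,6,7,8,9}->{5,6,7}; Z {2,6,8}->{2}; W {2,4,5,7,8,9}->{7,8,9}
Constraint 3 (W + V = Z) on D(W)={7,8,9} D(V)={2,4,5,6,7,8} D(Z)={2}: W {7,8,9}->{}; V {2,4,5,6,7,8}->{}; Z {2}->{}
So after constraint 3: D(Y)={5,6,7}, size = 3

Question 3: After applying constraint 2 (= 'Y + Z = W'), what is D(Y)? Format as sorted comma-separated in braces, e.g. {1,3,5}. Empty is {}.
Answer: {5,6,7}

Derivation:
Constraint 1 (Z != Y) on D(Z)={2,6,8} D(Y)={4,5,6,7,8,9}: no change
Constraint 2 (Y + Z = W) on D(Y)={4,5,6,7,8,9} D(Z)={2,6,8} D(W)={2,4,5,7,8,9}: Y {4,5,6,7,8,9}->{5,6,7}; Z {2,6,8}->{2}; W {2,4,5,7,8,9}->{7,8,9}
So after constraint 2: D(Y) = {5,6,7}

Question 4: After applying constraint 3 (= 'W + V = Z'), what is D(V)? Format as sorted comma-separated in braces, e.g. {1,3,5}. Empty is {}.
Constraint 1 (Z != Y) on D(Z)={2,6,8} D(Y)={4,5,6,7,8,9}: no change
Constraint 2 (Y + Z = W) on D(Y)={4,5,6,7,8,9} D(Z)={2,6,8} D(W)={2,4,5,7,8,9}: Y {4,5,6,7,8,9}->{5,6,7}; Z {2,6,8}->{2}; W {2,4,5,7,8,9}->{7,8,9}
Constraint 3 (W + V = Z) on D(W)={7,8,9} D(V)={2,4,5,6,7,8} D(Z)={2}: W {7,8,9}->{}; V {2,4,5,6,7,8}->{}; Z {2}->{}
So after constraint 3: D(V) = {}

Answer: {}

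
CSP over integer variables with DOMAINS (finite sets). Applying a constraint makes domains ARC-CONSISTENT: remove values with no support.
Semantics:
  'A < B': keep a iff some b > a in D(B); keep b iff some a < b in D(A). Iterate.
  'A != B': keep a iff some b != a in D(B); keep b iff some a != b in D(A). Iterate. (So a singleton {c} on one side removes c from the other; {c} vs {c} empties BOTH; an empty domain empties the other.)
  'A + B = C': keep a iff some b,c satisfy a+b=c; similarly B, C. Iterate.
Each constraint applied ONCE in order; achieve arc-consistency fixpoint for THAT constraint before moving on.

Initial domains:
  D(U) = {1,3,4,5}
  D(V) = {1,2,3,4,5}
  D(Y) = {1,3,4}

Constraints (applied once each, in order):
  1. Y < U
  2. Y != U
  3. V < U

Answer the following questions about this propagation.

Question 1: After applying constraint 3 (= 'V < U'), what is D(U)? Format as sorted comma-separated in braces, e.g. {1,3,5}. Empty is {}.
Constraint 1 (Y < U) on D(Y)={1,3,4} D(U)={1,3,4,5}: U {1,3,4,5}->{3,4,5}
Constraint 2 (Y != U) on D(Y)={1,3,4} D(U)={3,4,5}: no change
Constraint 3 (V < U) on D(V)={1,2,3,4,5} D(U)={3,4,5}: V {1,2,3,4,5}->{1,2,3,4}
So after constraint 3: D(U) = {3,4,5}

Answer: {3,4,5}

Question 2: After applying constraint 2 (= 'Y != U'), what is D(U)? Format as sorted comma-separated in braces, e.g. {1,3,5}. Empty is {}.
Answer: {3,4,5}

Derivation:
Constraint 1 (Y < U) on D(Y)={1,3,4} D(U)={1,3,4,5}: U {1,3,4,5}->{3,4,5}
Constraint 2 (Y != U) on D(Y)={1,3,4} D(U)={3,4,5}: no change
So after constraint 2: D(U) = {3,4,5}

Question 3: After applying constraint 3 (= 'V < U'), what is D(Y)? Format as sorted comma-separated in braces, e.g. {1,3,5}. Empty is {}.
Answer: {1,3,4}

Derivation:
Constraint 1 (Y < U) on D(Y)={1,3,4} D(U)={1,3,4,5}: U {1,3,4,5}->{3,4,5}
Constraint 2 (Y != U) on D(Y)={1,3,4} D(U)={3,4,5}: no change
Constraint 3 (V < U) on D(V)={1,2,3,4,5} D(U)={3,4,5}: V {1,2,3,4,5}->{1,2,3,4}
So after constraint 3: D(Y) = {1,3,4}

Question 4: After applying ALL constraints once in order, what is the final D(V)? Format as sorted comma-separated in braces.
Answer: {1,2,3,4}

Derivation:
Constraint 1 (Y < U) on D(Y)={1,3,4} D(U)={1,3,4,5}: U {1,3,4,5}->{3,4,5}
Constraint 2 (Y != U) on D(Y)={1,3,4} D(U)={3,4,5}: no change
Constraint 3 (V < U) on D(V)={1,2,3,4,5} D(U)={3,4,5}: V {1,2,3,4,5}->{1,2,3,4}
So after all 3 constraints: D(V) = {1,2,3,4}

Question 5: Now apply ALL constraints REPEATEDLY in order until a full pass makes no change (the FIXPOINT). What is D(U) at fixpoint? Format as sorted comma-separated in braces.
pass 0 (initial): D(U)={1,3,4,5}
pass 1: U {1,3,4,5}->{3,4,5}; V {1,2,3,4,5}->{1,2,3,4}
pass 2: no change
Fixpoint after 2 passes: D(U) = {3,4,5}

Answer: {3,4,5}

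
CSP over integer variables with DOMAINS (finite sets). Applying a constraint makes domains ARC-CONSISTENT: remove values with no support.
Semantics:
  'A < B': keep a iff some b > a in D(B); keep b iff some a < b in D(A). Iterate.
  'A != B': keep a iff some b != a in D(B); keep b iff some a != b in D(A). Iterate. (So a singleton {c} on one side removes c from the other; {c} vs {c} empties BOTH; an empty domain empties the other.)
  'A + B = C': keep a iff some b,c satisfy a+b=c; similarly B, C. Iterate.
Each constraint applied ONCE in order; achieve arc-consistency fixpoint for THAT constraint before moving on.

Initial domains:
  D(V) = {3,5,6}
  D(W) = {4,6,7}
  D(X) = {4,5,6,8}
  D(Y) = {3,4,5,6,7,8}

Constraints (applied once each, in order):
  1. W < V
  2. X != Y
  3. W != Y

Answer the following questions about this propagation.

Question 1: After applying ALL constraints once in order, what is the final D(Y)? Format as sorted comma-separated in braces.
Answer: {3,5,6,7,8}

Derivation:
Constraint 1 (W < V) on D(W)={4,6,7} D(V)={3,5,6}: W {4,6,7}->{4}; V {3,5,6}->{5,6}
Constraint 2 (X != Y) on D(X)={4,5,6,8} D(Y)={3,4,5,6,7,8}: no change
Constraint 3 (W != Y) on D(W)={4} D(Y)={3,4,5,6,7,8}: Y {3,4,5,6,7,8}->{3,5,6,7,8}
So after all 3 constraints: D(Y) = {3,5,6,7,8}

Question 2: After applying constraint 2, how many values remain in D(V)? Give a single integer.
Answer: 2

Derivation:
Constraint 1 (W < V) on D(W)={4,6,7} D(V)={3,5,6}: W {4,6,7}->{4}; V {3,5,6}->{5,6}
Constraint 2 (X != Y) on D(X)={4,5,6,8} D(Y)={3,4,5,6,7,8}: no change
So after constraint 2: D(V)={5,6}, size = 2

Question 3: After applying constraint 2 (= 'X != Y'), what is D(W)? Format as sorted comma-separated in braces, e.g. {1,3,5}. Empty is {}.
Constraint 1 (W < V) on D(W)={4,6,7} D(V)={3,5,6}: W {4,6,7}->{4}; V {3,5,6}->{5,6}
Constraint 2 (X != Y) on D(X)={4,5,6,8} D(Y)={3,4,5,6,7,8}: no change
So after constraint 2: D(W) = {4}

Answer: {4}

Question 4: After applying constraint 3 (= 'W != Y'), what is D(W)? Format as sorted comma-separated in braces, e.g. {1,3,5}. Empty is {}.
Constraint 1 (W < V) on D(W)={4,6,7} D(V)={3,5,6}: W {4,6,7}->{4}; V {3,5,6}->{5,6}
Constraint 2 (X != Y) on D(X)={4,5,6,8} D(Y)={3,4,5,6,7,8}: no change
Constraint 3 (W != Y) on D(W)={4} D(Y)={3,4,5,6,7,8}: Y {3,4,5,6,7,8}->{3,5,6,7,8}
So after constraint 3: D(W) = {4}

Answer: {4}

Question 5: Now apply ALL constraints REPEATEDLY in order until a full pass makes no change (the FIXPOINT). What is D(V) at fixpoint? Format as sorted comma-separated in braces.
Answer: {5,6}

Derivation:
pass 0 (initial): D(V)={3,5,6}
pass 1: V {3,5,6}->{5,6}; W {4,6,7}->{4}; Y {3,4,5,6,7,8}->{3,5,6,7,8}
pass 2: no change
Fixpoint after 2 passes: D(V) = {5,6}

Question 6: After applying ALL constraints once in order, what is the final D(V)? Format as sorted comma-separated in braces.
Answer: {5,6}

Derivation:
Constraint 1 (W < V) on D(W)={4,6,7} D(V)={3,5,6}: W {4,6,7}->{4}; V {3,5,6}->{5,6}
Constraint 2 (X != Y) on D(X)={4,5,6,8} D(Y)={3,4,5,6,7,8}: no change
Constraint 3 (W != Y) on D(W)={4} D(Y)={3,4,5,6,7,8}: Y {3,4,5,6,7,8}->{3,5,6,7,8}
So after all 3 constraints: D(V) = {5,6}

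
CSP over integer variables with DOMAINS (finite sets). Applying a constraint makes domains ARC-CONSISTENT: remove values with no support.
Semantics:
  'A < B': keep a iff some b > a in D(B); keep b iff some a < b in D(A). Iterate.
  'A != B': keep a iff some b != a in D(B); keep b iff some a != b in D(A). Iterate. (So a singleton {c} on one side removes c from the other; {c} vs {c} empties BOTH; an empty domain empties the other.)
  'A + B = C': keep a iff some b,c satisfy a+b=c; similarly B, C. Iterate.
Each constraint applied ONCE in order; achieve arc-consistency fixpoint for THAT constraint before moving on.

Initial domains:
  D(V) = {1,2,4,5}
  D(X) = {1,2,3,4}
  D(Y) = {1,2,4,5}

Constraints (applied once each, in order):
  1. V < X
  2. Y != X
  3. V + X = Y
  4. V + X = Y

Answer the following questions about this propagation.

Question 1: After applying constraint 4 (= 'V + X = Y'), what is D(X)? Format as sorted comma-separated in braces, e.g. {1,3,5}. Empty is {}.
Constraint 1 (V < X) on D(V)={1,2,4,5} D(X)={1,2,3,4}: V {1,2,4,5}->{1,2}; X {1,2,3,4}->{2,3,4}
Constraint 2 (Y != X) on D(Y)={1,2,4,5} D(X)={2,3,4}: no change
Constraint 3 (V + X = Y) on D(V)={1,2} D(X)={2,3,4} D(Y)={1,2,4,5}: Y {1,2,4,5}->{4,5}
Constraint 4 (V + X = Y) on D(V)={1,2} D(X)={2,3,4} D(Y)={4,5}: no change
So after constraint 4: D(X) = {2,3,4}

Answer: {2,3,4}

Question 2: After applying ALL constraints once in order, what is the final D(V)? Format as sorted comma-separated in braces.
Constraint 1 (V < X) on D(V)={1,2,4,5} D(X)={1,2,3,4}: V {1,2,4,5}->{1,2}; X {1,2,3,4}->{2,3,4}
Constraint 2 (Y != X) on D(Y)={1,2,4,5} D(X)={2,3,4}: no change
Constraint 3 (V + X = Y) on D(V)={1,2} D(X)={2,3,4} D(Y)={1,2,4,5}: Y {1,2,4,5}->{4,5}
Constraint 4 (V + X = Y) on D(V)={1,2} D(X)={2,3,4} D(Y)={4,5}: no change
So after all 4 constraints: D(V) = {1,2}

Answer: {1,2}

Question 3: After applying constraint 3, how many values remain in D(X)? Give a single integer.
Constraint 1 (V < X) on D(V)={1,2,4,5} D(X)={1,2,3,4}: V {1,2,4,5}->{1,2}; X {1,2,3,4}->{2,3,4}
Constraint 2 (Y != X) on D(Y)={1,2,4,5} D(X)={2,3,4}: no change
Constraint 3 (V + X = Y) on D(V)={1,2} D(X)={2,3,4} D(Y)={1,2,4,5}: Y {1,2,4,5}->{4,5}
So after constraint 3: D(X)={2,3,4}, size = 3

Answer: 3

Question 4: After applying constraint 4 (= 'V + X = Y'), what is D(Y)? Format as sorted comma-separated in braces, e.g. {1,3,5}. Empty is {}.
Constraint 1 (V < X) on D(V)={1,2,4,5} D(X)={1,2,3,4}: V {1,2,4,5}->{1,2}; X {1,2,3,4}->{2,3,4}
Constraint 2 (Y != X) on D(Y)={1,2,4,5} D(X)={2,3,4}: no change
Constraint 3 (V + X = Y) on D(V)={1,2} D(X)={2,3,4} D(Y)={1,2,4,5}: Y {1,2,4,5}->{4,5}
Constraint 4 (V + X = Y) on D(V)={1,2} D(X)={2,3,4} D(Y)={4,5}: no change
So after constraint 4: D(Y) = {4,5}

Answer: {4,5}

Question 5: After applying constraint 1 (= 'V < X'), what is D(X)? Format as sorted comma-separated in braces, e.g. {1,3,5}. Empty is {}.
Answer: {2,3,4}

Derivation:
Constraint 1 (V < X) on D(V)={1,2,4,5} D(X)={1,2,3,4}: V {1,2,4,5}->{1,2}; X {1,2,3,4}->{2,3,4}
So after constraint 1: D(X) = {2,3,4}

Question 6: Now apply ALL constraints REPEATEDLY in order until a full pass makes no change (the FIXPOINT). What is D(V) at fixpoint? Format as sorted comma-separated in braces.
pass 0 (initial): D(V)={1,2,4,5}
pass 1: V {1,2,4,5}->{1,2}; X {1,2,3,4}->{2,3,4}; Y {1,2,4,5}->{4,5}
pass 2: no change
Fixpoint after 2 passes: D(V) = {1,2}

Answer: {1,2}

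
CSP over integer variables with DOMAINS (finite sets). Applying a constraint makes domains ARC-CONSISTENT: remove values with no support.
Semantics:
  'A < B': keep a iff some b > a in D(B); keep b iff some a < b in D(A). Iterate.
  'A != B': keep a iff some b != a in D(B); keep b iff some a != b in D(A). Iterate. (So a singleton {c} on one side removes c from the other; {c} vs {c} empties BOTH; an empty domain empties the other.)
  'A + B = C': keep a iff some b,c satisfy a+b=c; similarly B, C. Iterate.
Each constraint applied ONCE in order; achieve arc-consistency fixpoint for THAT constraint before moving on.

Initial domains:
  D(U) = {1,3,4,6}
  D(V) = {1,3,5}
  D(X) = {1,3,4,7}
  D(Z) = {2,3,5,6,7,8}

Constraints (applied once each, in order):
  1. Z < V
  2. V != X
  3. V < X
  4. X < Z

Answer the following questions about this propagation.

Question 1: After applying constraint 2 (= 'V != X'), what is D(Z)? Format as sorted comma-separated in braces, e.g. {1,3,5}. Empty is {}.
Answer: {2,3}

Derivation:
Constraint 1 (Z < V) on D(Z)={2,3,5,6,7,8} D(V)={1,3,5}: Z {2,3,5,6,7,8}->{2,3}; V {1,3,5}->{3,5}
Constraint 2 (V != X) on D(V)={3,5} D(X)={1,3,4,7}: no change
So after constraint 2: D(Z) = {2,3}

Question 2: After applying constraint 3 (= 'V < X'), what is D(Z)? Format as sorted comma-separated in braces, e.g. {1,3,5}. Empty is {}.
Answer: {2,3}

Derivation:
Constraint 1 (Z < V) on D(Z)={2,3,5,6,7,8} D(V)={1,3,5}: Z {2,3,5,6,7,8}->{2,3}; V {1,3,5}->{3,5}
Constraint 2 (V != X) on D(V)={3,5} D(X)={1,3,4,7}: no change
Constraint 3 (V < X) on D(V)={3,5} D(X)={1,3,4,7}: X {1,3,4,7}->{4,7}
So after constraint 3: D(Z) = {2,3}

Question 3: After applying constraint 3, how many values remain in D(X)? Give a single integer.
Constraint 1 (Z < V) on D(Z)={2,3,5,6,7,8} D(V)={1,3,5}: Z {2,3,5,6,7,8}->{2,3}; V {1,3,5}->{3,5}
Constraint 2 (V != X) on D(V)={3,5} D(X)={1,3,4,7}: no change
Constraint 3 (V < X) on D(V)={3,5} D(X)={1,3,4,7}: X {1,3,4,7}->{4,7}
So after constraint 3: D(X)={4,7}, size = 2

Answer: 2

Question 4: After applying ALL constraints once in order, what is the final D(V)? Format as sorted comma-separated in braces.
Constraint 1 (Z < V) on D(Z)={2,3,5,6,7,8} D(V)={1,3,5}: Z {2,3,5,6,7,8}->{2,3}; V {1,3,5}->{3,5}
Constraint 2 (V != X) on D(V)={3,5} D(X)={1,3,4,7}: no change
Constraint 3 (V < X) on D(V)={3,5} D(X)={1,3,4,7}: X {1,3,4,7}->{4,7}
Constraint 4 (X < Z) on D(X)={4,7} D(Z)={2,3}: X {4,7}->{}; Z {2,3}->{}
So after all 4 constraints: D(V) = {3,5}

Answer: {3,5}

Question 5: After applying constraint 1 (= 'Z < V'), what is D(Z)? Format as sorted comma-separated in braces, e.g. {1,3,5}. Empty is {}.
Answer: {2,3}

Derivation:
Constraint 1 (Z < V) on D(Z)={2,3,5,6,7,8} D(V)={1,3,5}: Z {2,3,5,6,7,8}->{2,3}; V {1,3,5}->{3,5}
So after constraint 1: D(Z) = {2,3}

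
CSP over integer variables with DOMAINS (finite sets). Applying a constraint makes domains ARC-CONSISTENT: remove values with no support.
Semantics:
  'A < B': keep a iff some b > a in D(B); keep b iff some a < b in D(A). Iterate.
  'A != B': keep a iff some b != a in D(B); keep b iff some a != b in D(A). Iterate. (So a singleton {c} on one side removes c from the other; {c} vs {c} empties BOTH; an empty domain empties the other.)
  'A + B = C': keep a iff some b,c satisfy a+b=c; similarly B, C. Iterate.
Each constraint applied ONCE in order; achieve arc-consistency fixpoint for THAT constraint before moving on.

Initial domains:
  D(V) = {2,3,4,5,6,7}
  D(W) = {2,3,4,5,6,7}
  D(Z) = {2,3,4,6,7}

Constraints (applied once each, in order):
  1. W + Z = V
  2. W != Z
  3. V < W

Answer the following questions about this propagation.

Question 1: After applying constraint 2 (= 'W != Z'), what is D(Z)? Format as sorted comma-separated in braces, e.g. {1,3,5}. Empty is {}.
Constraint 1 (W + Z = V) on D(W)={2,3,4,5,6,7} D(Z)={2,3,4,6,7} D(V)={2,3,4,5,6,7}: W {2,3,4,5,6,7}->{2,3,4,5}; Z {2,3,4,6,7}->{2,3,4}; V {2,3,4,5,6,7}->{4,5,6,7}
Constraint 2 (W != Z) on D(W)={2,3,4,5} D(Z)={2,3,4}: no change
So after constraint 2: D(Z) = {2,3,4}

Answer: {2,3,4}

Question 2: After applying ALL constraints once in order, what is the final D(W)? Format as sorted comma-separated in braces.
Constraint 1 (W + Z = V) on D(W)={2,3,4,5,6,7} D(Z)={2,3,4,6,7} D(V)={2,3,4,5,6,7}: W {2,3,4,5,6,7}->{2,3,4,5}; Z {2,3,4,6,7}->{2,3,4}; V {2,3,4,5,6,7}->{4,5,6,7}
Constraint 2 (W != Z) on D(W)={2,3,4,5} D(Z)={2,3,4}: no change
Constraint 3 (V < W) on D(V)={4,5,6,7} D(W)={2,3,4,5}: V {4,5,6,7}->{4}; W {2,3,4,5}->{5}
So after all 3 constraints: D(W) = {5}

Answer: {5}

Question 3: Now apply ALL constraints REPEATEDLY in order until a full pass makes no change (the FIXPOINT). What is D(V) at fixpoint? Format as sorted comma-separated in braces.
Answer: {}

Derivation:
pass 0 (initial): D(V)={2,3,4,5,6,7}
pass 1: V {2,3,4,5,6,7}->{4}; W {2,3,4,5,6,7}->{5}; Z {2,3,4,6,7}->{2,3,4}
pass 2: V {4}->{}; W {5}->{}; Z {2,3,4}->{}
pass 3: no change
Fixpoint after 3 passes: D(V) = {}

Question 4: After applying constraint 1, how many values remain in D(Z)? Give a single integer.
Constraint 1 (W + Z = V) on D(W)={2,3,4,5,6,7} D(Z)={2,3,4,6,7} D(V)={2,3,4,5,6,7}: W {2,3,4,5,6,7}->{2,3,4,5}; Z {2,3,4,6,7}->{2,3,4}; V {2,3,4,5,6,7}->{4,5,6,7}
So after constraint 1: D(Z)={2,3,4}, size = 3

Answer: 3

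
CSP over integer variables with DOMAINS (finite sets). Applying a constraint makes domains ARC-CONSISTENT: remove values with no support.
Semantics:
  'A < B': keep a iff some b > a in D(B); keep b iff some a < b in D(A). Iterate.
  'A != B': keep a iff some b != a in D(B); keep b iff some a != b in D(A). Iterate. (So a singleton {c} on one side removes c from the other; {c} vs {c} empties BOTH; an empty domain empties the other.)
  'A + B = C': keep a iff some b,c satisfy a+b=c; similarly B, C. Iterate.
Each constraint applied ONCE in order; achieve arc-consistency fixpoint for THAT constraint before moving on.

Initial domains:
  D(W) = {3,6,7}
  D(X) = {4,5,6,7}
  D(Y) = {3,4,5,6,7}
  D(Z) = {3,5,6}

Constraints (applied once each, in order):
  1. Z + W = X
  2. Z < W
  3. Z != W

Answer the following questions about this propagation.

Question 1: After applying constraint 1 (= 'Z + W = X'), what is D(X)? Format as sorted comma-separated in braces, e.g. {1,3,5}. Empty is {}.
Answer: {6}

Derivation:
Constraint 1 (Z + W = X) on D(Z)={3,5,6} D(W)={3,6,7} D(X)={4,5,6,7}: Z {3,5,6}->{3}; W {3,6,7}->{3}; X {4,5,6,7}->{6}
So after constraint 1: D(X) = {6}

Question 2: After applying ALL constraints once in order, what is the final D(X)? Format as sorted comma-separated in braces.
Answer: {6}

Derivation:
Constraint 1 (Z + W = X) on D(Z)={3,5,6} D(W)={3,6,7} D(X)={4,5,6,7}: Z {3,5,6}->{3}; W {3,6,7}->{3}; X {4,5,6,7}->{6}
Constraint 2 (Z < W) on D(Z)={3} D(W)={3}: Z {3}->{}; W {3}->{}
Constraint 3 (Z != W) on D(Z)={} D(W)={}: no change
So after all 3 constraints: D(X) = {6}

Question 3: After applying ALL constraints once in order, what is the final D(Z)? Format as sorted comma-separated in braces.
Constraint 1 (Z + W = X) on D(Z)={3,5,6} D(W)={3,6,7} D(X)={4,5,6,7}: Z {3,5,6}->{3}; W {3,6,7}->{3}; X {4,5,6,7}->{6}
Constraint 2 (Z < W) on D(Z)={3} D(W)={3}: Z {3}->{}; W {3}->{}
Constraint 3 (Z != W) on D(Z)={} D(W)={}: no change
So after all 3 constraints: D(Z) = {}

Answer: {}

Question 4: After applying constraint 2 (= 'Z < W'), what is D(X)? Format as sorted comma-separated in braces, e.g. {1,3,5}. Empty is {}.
Constraint 1 (Z + W = X) on D(Z)={3,5,6} D(W)={3,6,7} D(X)={4,5,6,7}: Z {3,5,6}->{3}; W {3,6,7}->{3}; X {4,5,6,7}->{6}
Constraint 2 (Z < W) on D(Z)={3} D(W)={3}: Z {3}->{}; W {3}->{}
So after constraint 2: D(X) = {6}

Answer: {6}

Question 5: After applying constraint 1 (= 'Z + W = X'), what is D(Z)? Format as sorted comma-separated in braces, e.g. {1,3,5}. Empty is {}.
Constraint 1 (Z + W = X) on D(Z)={3,5,6} D(W)={3,6,7} D(X)={4,5,6,7}: Z {3,5,6}->{3}; W {3,6,7}->{3}; X {4,5,6,7}->{6}
So after constraint 1: D(Z) = {3}

Answer: {3}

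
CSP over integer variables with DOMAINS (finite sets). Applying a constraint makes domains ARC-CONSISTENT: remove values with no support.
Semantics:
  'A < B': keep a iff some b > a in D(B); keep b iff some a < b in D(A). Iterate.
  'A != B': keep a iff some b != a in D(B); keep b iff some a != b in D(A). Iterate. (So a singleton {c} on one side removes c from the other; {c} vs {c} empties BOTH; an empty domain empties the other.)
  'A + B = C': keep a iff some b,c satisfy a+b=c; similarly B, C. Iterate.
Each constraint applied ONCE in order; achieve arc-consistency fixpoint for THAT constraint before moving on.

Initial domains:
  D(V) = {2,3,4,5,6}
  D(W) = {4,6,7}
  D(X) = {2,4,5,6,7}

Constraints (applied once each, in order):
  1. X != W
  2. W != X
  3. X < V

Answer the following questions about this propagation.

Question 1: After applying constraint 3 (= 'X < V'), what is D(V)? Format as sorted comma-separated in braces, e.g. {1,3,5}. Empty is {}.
Answer: {3,4,5,6}

Derivation:
Constraint 1 (X != W) on D(X)={2,4,5,6,7} D(W)={4,6,7}: no change
Constraint 2 (W != X) on D(W)={4,6,7} D(X)={2,4,5,6,7}: no change
Constraint 3 (X < V) on D(X)={2,4,5,6,7} D(V)={2,3,4,5,6}: X {2,4,5,6,7}->{2,4,5}; V {2,3,4,5,6}->{3,4,5,6}
So after constraint 3: D(V) = {3,4,5,6}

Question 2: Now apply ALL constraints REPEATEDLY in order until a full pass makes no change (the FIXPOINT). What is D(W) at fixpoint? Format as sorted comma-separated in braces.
Answer: {4,6,7}

Derivation:
pass 0 (initial): D(W)={4,6,7}
pass 1: V {2,3,4,5,6}->{3,4,5,6}; X {2,4,5,6,7}->{2,4,5}
pass 2: no change
Fixpoint after 2 passes: D(W) = {4,6,7}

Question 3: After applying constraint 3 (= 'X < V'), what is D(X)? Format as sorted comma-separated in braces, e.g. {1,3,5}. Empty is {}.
Answer: {2,4,5}

Derivation:
Constraint 1 (X != W) on D(X)={2,4,5,6,7} D(W)={4,6,7}: no change
Constraint 2 (W != X) on D(W)={4,6,7} D(X)={2,4,5,6,7}: no change
Constraint 3 (X < V) on D(X)={2,4,5,6,7} D(V)={2,3,4,5,6}: X {2,4,5,6,7}->{2,4,5}; V {2,3,4,5,6}->{3,4,5,6}
So after constraint 3: D(X) = {2,4,5}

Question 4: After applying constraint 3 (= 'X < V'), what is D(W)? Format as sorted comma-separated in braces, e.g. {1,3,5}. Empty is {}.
Constraint 1 (X != W) on D(X)={2,4,5,6,7} D(W)={4,6,7}: no change
Constraint 2 (W != X) on D(W)={4,6,7} D(X)={2,4,5,6,7}: no change
Constraint 3 (X < V) on D(X)={2,4,5,6,7} D(V)={2,3,4,5,6}: X {2,4,5,6,7}->{2,4,5}; V {2,3,4,5,6}->{3,4,5,6}
So after constraint 3: D(W) = {4,6,7}

Answer: {4,6,7}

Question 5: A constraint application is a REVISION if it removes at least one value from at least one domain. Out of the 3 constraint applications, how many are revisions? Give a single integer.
Answer: 1

Derivation:
Constraint 1 (X != W) on D(X)={2,4,5,6,7} D(W)={4,6,7}: no change => not a revision
Constraint 2 (W != X) on D(W)={4,6,7} D(X)={2,4,5,6,7}: no change => not a revision
Constraint 3 (X < V) on D(X)={2,4,5,6,7} D(V)={2,3,4,5,6}: X {2,4,5,6,7}->{2,4,5}; V {2,3,4,5,6}->{3,4,5,6} => REVISION
Total revisions = 1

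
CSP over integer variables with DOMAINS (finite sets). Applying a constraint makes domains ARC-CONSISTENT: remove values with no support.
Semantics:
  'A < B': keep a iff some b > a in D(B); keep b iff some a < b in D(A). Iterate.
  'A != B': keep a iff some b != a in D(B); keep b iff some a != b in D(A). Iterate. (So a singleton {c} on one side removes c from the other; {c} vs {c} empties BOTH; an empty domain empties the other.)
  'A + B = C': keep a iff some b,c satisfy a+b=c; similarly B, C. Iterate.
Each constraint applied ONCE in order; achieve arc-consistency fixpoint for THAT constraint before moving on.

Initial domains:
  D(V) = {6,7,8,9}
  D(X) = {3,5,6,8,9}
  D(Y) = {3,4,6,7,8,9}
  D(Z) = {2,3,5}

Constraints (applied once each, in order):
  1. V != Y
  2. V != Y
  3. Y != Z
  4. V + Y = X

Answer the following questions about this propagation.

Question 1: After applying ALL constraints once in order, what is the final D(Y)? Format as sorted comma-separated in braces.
Answer: {3}

Derivation:
Constraint 1 (V != Y) on D(V)={6,7,8,9} D(Y)={3,4,6,7,8,9}: no change
Constraint 2 (V != Y) on D(V)={6,7,8,9} D(Y)={3,4,6,7,8,9}: no change
Constraint 3 (Y != Z) on D(Y)={3,4,6,7,8,9} D(Z)={2,3,5}: no change
Constraint 4 (V + Y = X) on D(V)={6,7,8,9} D(Y)={3,4,6,7,8,9} D(X)={3,5,6,8,9}: V {6,7,8,9}->{6}; Y {3,4,6,7,8,9}->{3}; X {3,5,6,8,9}->{9}
So after all 4 constraints: D(Y) = {3}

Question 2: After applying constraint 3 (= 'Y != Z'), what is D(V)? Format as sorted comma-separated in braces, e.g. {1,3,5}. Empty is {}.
Answer: {6,7,8,9}

Derivation:
Constraint 1 (V != Y) on D(V)={6,7,8,9} D(Y)={3,4,6,7,8,9}: no change
Constraint 2 (V != Y) on D(V)={6,7,8,9} D(Y)={3,4,6,7,8,9}: no change
Constraint 3 (Y != Z) on D(Y)={3,4,6,7,8,9} D(Z)={2,3,5}: no change
So after constraint 3: D(V) = {6,7,8,9}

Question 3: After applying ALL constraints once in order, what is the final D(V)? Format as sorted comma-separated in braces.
Constraint 1 (V != Y) on D(V)={6,7,8,9} D(Y)={3,4,6,7,8,9}: no change
Constraint 2 (V != Y) on D(V)={6,7,8,9} D(Y)={3,4,6,7,8,9}: no change
Constraint 3 (Y != Z) on D(Y)={3,4,6,7,8,9} D(Z)={2,3,5}: no change
Constraint 4 (V + Y = X) on D(V)={6,7,8,9} D(Y)={3,4,6,7,8,9} D(X)={3,5,6,8,9}: V {6,7,8,9}->{6}; Y {3,4,6,7,8,9}->{3}; X {3,5,6,8,9}->{9}
So after all 4 constraints: D(V) = {6}

Answer: {6}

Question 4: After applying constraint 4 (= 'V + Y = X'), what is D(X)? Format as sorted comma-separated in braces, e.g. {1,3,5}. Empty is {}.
Constraint 1 (V != Y) on D(V)={6,7,8,9} D(Y)={3,4,6,7,8,9}: no change
Constraint 2 (V != Y) on D(V)={6,7,8,9} D(Y)={3,4,6,7,8,9}: no change
Constraint 3 (Y != Z) on D(Y)={3,4,6,7,8,9} D(Z)={2,3,5}: no change
Constraint 4 (V + Y = X) on D(V)={6,7,8,9} D(Y)={3,4,6,7,8,9} D(X)={3,5,6,8,9}: V {6,7,8,9}->{6}; Y {3,4,6,7,8,9}->{3}; X {3,5,6,8,9}->{9}
So after constraint 4: D(X) = {9}

Answer: {9}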